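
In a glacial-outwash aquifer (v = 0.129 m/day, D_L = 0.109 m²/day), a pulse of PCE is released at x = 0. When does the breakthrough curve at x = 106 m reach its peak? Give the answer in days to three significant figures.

815 days

For the 1D instantaneous-source solution, setting ∂C/∂t = 0 at fixed x gives v²t² + 2Dt − x² = 0, so t = (√(D² + v²x²) − D)/v².
√(D² + v²x²) = √(0.109² + 0.129² × 106²) = 13.67; v² = 0.016641.
t = (13.67 − 0.109)/0.016641 = 815 days (vs. the pure-advection estimate x/v = 822 d).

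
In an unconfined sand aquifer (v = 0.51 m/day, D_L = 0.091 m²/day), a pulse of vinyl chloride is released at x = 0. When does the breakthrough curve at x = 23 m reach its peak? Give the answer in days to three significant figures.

44.7 days

For the 1D instantaneous-source solution, setting ∂C/∂t = 0 at fixed x gives v²t² + 2Dt − x² = 0, so t = (√(D² + v²x²) − D)/v².
√(D² + v²x²) = √(0.091² + 0.51² × 23²) = 11.73; v² = 0.2601.
t = (11.73 − 0.091)/0.2601 = 44.7 days (vs. the pure-advection estimate x/v = 45.1 d).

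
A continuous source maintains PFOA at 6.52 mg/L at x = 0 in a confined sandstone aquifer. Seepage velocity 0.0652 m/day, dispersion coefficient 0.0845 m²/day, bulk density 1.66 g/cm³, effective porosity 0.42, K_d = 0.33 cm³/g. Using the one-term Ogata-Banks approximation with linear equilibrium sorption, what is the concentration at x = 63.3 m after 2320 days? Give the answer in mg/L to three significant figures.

Retardation factor R = 1 + ρ_b·K_d/n = 1 + 1.66 × 0.33/0.42 = 2.304.
Sorption retards both mechanisms: v_R = v/R = 0.02830 m/day, D_R = D/R = 0.03668 m²/day.
v_R·t = 0.02830 × 2320 = 65.656 m; 2√(D_R t) = 18.45 m; argument = (63.3 − 65.656)/18.45 = -0.1277.
C = C₀ × ½·erfc(-0.1277) = 6.52 × 0.5717 = 3.73 mg/L.

3.73 mg/L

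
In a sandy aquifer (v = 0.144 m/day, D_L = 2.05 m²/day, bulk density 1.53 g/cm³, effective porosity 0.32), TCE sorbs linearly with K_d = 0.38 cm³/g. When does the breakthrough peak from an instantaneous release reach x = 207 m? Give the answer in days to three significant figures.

3780 days

Retardation factor R = 1 + ρ_b·K_d/n = 1 + 1.53 × 0.38/0.32 = 2.817.
Sorption retards both mechanisms: v_R = v/R = 0.05112 m/day, D_R = D/R = 0.7277 m²/day.
Peak time from v_R²t² + 2D_R t − x² = 0: t = (√(D_R² + v_R²x²) − D_R)/v_R².
√(D_R² + v_R²x²) = √(0.7277² + 0.05112² × 207²) = 10.61; v_R² = 0.002613.
t = (10.61 − 0.7277)/0.002613 = 3780 days.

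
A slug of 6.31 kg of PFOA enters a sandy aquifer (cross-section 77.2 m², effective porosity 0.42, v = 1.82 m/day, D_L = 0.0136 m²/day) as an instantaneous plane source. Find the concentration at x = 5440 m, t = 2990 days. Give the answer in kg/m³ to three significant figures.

For an instantaneous plane source, C(x,t) = M/(n_e·A·√(4πDt)) · exp(−(x−vt)²/(4Dt)), with n_e·A the pore (flow) area.
Plume center vt = 1.82 × 2990 = 5441.8 m, so the well at 5440 m is 1.8 m upgradient of the peak.
√(4πDt) = 22.61 m, giving peak height M/(n_e·A·√(4πDt)) = 6.31/(0.42 × 77.2 × 22.61) = 0.008607 kg/m³.
(x−vt)²/(4Dt) = (-1.8)²/(4 × 0.0136 × 2990) = 0.01992; exp(−0.01992) = 0.9803.
C = 0.008607 × 0.9803 = 0.00844 kg/m³.

0.00844 kg/m³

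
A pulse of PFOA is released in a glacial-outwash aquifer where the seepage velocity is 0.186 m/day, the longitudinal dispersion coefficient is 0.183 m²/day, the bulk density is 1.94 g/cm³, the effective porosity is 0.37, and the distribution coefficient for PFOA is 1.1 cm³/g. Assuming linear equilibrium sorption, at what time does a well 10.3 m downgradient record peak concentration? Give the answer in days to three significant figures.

Retardation factor R = 1 + ρ_b·K_d/n = 1 + 1.94 × 1.1/0.37 = 6.768.
Sorption retards both mechanisms: v_R = v/R = 0.02748 m/day, D_R = D/R = 0.02704 m²/day.
Peak time from v_R²t² + 2D_R t − x² = 0: t = (√(D_R² + v_R²x²) − D_R)/v_R².
√(D_R² + v_R²x²) = √(0.02704² + 0.02748² × 10.3²) = 0.2843; v_R² = 0.0007552.
t = (0.2843 − 0.02704)/0.0007552 = 341 days.

341 days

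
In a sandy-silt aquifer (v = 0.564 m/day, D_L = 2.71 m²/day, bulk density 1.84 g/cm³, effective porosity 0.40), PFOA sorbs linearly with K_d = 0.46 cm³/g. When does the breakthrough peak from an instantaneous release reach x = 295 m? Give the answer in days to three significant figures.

1600 days

Retardation factor R = 1 + ρ_b·K_d/n = 1 + 1.84 × 0.46/0.40 = 3.116.
Sorption retards both mechanisms: v_R = v/R = 0.1810 m/day, D_R = D/R = 0.8697 m²/day.
Peak time from v_R²t² + 2D_R t − x² = 0: t = (√(D_R² + v_R²x²) − D_R)/v_R².
√(D_R² + v_R²x²) = √(0.8697² + 0.1810² × 295²) = 53.40; v_R² = 0.03276.
t = (53.40 − 0.8697)/0.03276 = 1600 days.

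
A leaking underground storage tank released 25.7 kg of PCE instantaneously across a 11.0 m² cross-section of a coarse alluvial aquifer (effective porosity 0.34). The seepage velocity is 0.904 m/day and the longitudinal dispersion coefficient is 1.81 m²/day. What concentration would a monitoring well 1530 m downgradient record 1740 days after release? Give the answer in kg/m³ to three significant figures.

For an instantaneous plane source, C(x,t) = M/(n_e·A·√(4πDt)) · exp(−(x−vt)²/(4Dt)), with n_e·A the pore (flow) area.
Plume center vt = 0.904 × 1740 = 1572.96 m, so the well at 1530 m is 42.96 m upgradient of the peak.
√(4πDt) = 198.9 m, giving peak height M/(n_e·A·√(4πDt)) = 25.7/(0.34 × 11.0 × 198.9) = 0.03455 kg/m³.
(x−vt)²/(4Dt) = (-42.96)²/(4 × 1.81 × 1740) = 0.1465; exp(−0.1465) = 0.8637.
C = 0.03455 × 0.8637 = 0.0298 kg/m³.

0.0298 kg/m³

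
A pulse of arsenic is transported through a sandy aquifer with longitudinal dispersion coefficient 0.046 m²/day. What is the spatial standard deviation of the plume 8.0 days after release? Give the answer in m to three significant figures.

Dispersive spreading gives a Gaussian with σ² = 2Dt; advection only shifts the center.
σ = √(2 × 0.046 × 8.0) = 0.858 m.

0.858 m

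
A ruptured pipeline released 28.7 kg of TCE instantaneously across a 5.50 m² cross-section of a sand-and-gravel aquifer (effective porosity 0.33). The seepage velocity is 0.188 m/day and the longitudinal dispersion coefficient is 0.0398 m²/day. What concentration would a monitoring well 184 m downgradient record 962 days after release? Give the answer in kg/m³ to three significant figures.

0.676 kg/m³

For an instantaneous plane source, C(x,t) = M/(n_e·A·√(4πDt)) · exp(−(x−vt)²/(4Dt)), with n_e·A the pore (flow) area.
Plume center vt = 0.188 × 962 = 180.856 m, so the well at 184 m is 3.144 m downgradient of the peak.
√(4πDt) = 21.93 m, giving peak height M/(n_e·A·√(4πDt)) = 28.7/(0.33 × 5.50 × 21.93) = 0.7211 kg/m³.
(x−vt)²/(4Dt) = (3.144)²/(4 × 0.0398 × 962) = 0.06454; exp(−0.06454) = 0.9375.
C = 0.7211 × 0.9375 = 0.676 kg/m³.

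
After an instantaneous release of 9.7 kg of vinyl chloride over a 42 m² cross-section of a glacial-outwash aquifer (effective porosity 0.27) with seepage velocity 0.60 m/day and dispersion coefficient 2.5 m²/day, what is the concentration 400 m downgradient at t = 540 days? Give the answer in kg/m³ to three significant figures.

For an instantaneous plane source, C(x,t) = M/(n_e·A·√(4πDt)) · exp(−(x−vt)²/(4Dt)), with n_e·A the pore (flow) area.
Plume center vt = 0.60 × 540 = 324 m, so the well at 400 m is 76 m downgradient of the peak.
√(4πDt) = 130.2 m, giving peak height M/(n_e·A·√(4πDt)) = 9.7/(0.27 × 42 × 130.2) = 0.006570 kg/m³.
(x−vt)²/(4Dt) = (76)²/(4 × 2.5 × 540) = 1.070; exp(−1.070) = 0.3430.
C = 0.006570 × 0.3430 = 0.00225 kg/m³.

0.00225 kg/m³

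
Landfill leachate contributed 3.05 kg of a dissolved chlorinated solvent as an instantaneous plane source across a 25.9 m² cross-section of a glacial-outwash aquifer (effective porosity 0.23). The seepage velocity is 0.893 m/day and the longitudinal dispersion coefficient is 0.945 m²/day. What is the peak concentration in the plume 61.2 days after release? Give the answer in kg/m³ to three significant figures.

The peak of an instantaneous 1D plume sits at x = vt; there the Gaussian factor is 1 and C_max = M/(n_e·A·√(4πDt)), where n_e·A is the pore area the mass is dissolved in.
√(4πDt) = √(4π × 0.945 × 61.2) = 26.96 m, so C_max = 3.05/(0.23 × 25.9 × 26.96) = 0.0190 kg/m³.

0.0190 kg/m³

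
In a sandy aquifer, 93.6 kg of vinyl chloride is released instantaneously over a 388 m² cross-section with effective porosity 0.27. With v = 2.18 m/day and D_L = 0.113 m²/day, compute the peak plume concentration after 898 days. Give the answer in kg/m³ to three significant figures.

0.0250 kg/m³

The peak of an instantaneous 1D plume sits at x = vt; there the Gaussian factor is 1 and C_max = M/(n_e·A·√(4πDt)), where n_e·A is the pore area the mass is dissolved in.
√(4πDt) = √(4π × 0.113 × 898) = 35.71 m, so C_max = 93.6/(0.27 × 388 × 35.71) = 0.0250 kg/m³.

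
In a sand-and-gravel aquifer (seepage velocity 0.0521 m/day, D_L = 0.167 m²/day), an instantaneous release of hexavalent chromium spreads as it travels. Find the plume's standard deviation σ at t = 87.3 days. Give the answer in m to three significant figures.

Dispersive spreading gives a Gaussian with σ² = 2Dt; advection only shifts the center.
σ = √(2 × 0.167 × 87.3) = 5.40 m.

5.40 m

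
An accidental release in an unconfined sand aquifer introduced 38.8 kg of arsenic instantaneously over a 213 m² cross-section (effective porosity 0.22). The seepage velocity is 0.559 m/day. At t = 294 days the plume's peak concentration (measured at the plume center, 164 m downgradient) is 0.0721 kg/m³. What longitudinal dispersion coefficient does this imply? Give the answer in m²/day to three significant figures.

At the plume center C_max = M/(n_e·A·√(4πDt)), so D = M²/(4πt·(n_e·A·C_max)²).
n_e·A·C_max = 0.22 × 213 × 0.0721 = 3.379 kg/m.
D = 38.8²/(4π × 294 × 3.379²) = 0.0357 m²/day.

0.0357 m²/day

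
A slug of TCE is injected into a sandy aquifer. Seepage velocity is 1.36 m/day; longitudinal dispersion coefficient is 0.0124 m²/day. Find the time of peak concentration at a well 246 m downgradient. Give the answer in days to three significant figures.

For the 1D instantaneous-source solution, setting ∂C/∂t = 0 at fixed x gives v²t² + 2Dt − x² = 0, so t = (√(D² + v²x²) − D)/v².
√(D² + v²x²) = √(0.0124² + 1.36² × 246²) = 334.6; v² = 1.8496.
t = (334.6 − 0.0124)/1.8496 = 181 days (vs. the pure-advection estimate x/v = 181 d).

181 days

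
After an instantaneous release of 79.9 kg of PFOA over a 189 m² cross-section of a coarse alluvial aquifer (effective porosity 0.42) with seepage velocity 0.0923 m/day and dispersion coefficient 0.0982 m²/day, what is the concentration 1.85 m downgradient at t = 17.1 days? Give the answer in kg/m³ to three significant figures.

For an instantaneous plane source, C(x,t) = M/(n_e·A·√(4πDt)) · exp(−(x−vt)²/(4Dt)), with n_e·A the pore (flow) area.
Plume center vt = 0.0923 × 17.1 = 1.57833 m, so the well at 1.85 m is 0.27167 m downgradient of the peak.
√(4πDt) = 4.594 m, giving peak height M/(n_e·A·√(4πDt)) = 79.9/(0.42 × 189 × 4.594) = 0.2191 kg/m³.
(x−vt)²/(4Dt) = (0.27167)²/(4 × 0.0982 × 17.1) = 0.01099; exp(−0.01099) = 0.9891.
C = 0.2191 × 0.9891 = 0.217 kg/m³.

0.217 kg/m³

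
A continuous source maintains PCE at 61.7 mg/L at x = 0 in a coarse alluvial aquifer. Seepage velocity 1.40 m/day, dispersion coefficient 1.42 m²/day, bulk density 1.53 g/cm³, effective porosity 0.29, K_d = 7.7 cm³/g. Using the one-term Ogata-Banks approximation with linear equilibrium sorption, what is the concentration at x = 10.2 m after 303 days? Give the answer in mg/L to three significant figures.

Retardation factor R = 1 + ρ_b·K_d/n = 1 + 1.53 × 7.7/0.29 = 41.62.
Sorption retards both mechanisms: v_R = v/R = 0.03364 m/day, D_R = D/R = 0.03412 m²/day.
v_R·t = 0.03364 × 303 = 10.19292 m; 2√(D_R t) = 6.431 m; argument = (10.2 − 10.19292)/6.431 = 0.001101.
C = C₀ × ½·erfc(0.001101) = 61.7 × 0.4994 = 30.8 mg/L.

30.8 mg/L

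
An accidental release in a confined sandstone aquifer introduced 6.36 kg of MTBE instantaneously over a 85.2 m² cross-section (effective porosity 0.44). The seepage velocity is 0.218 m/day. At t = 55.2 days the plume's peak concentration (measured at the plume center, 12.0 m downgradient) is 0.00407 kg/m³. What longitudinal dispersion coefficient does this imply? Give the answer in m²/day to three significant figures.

At the plume center C_max = M/(n_e·A·√(4πDt)), so D = M²/(4πt·(n_e·A·C_max)²).
n_e·A·C_max = 0.44 × 85.2 × 0.00407 = 0.1526 kg/m.
D = 6.36²/(4π × 55.2 × 0.1526²) = 2.50 m²/day.

2.50 m²/day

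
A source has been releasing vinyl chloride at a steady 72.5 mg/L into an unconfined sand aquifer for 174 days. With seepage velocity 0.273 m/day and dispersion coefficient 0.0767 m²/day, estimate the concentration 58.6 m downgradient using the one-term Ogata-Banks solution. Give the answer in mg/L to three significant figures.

1.15 mg/L

For a continuous step input, C/C₀ ≈ ½·erfc((x−vt)/(2√(Dt))).
vt = 0.273 × 174 = 47.502 m and 2√(Dt) = 2√(0.0767 × 174) = 7.306 m.
Argument (x−vt)/(2√(Dt)) = (58.6 − 47.502)/7.306 = 1.519; ½·erfc(1.519) = 0.01585.
C = 72.5 × 0.01585 = 1.15 mg/L.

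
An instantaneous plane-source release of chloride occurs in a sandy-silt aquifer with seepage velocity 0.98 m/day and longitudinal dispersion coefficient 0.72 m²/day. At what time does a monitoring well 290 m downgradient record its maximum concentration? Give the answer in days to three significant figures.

For the 1D instantaneous-source solution, setting ∂C/∂t = 0 at fixed x gives v²t² + 2Dt − x² = 0, so t = (√(D² + v²x²) − D)/v².
√(D² + v²x²) = √(0.72² + 0.98² × 290²) = 284.2; v² = 0.9604.
t = (284.2 − 0.72)/0.9604 = 295 days (vs. the pure-advection estimate x/v = 296 d).

295 days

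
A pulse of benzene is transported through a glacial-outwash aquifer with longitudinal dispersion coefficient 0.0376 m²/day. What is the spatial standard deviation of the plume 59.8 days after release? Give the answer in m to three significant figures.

Dispersive spreading gives a Gaussian with σ² = 2Dt; advection only shifts the center.
σ = √(2 × 0.0376 × 59.8) = 2.12 m.

2.12 m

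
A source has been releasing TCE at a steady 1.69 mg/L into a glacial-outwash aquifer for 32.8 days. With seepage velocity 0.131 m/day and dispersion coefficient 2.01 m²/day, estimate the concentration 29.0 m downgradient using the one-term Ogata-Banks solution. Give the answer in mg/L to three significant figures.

For a continuous step input, C/C₀ ≈ ½·erfc((x−vt)/(2√(Dt))).
vt = 0.131 × 32.8 = 4.2968 m and 2√(Dt) = 2√(2.01 × 32.8) = 16.24 m.
Argument (x−vt)/(2√(Dt)) = (29.0 − 4.2968)/16.24 = 1.521; ½·erfc(1.521) = 0.01574.
C = 1.69 × 0.01574 = 0.0266 mg/L.

0.0266 mg/L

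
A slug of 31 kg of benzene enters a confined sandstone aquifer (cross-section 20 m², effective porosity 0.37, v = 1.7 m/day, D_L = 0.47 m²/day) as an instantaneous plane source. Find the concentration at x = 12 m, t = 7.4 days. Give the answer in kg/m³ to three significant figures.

For an instantaneous plane source, C(x,t) = M/(n_e·A·√(4πDt)) · exp(−(x−vt)²/(4Dt)), with n_e·A the pore (flow) area.
Plume center vt = 1.7 × 7.4 = 12.58 m, so the well at 12 m is 0.58 m upgradient of the peak.
√(4πDt) = 6.611 m, giving peak height M/(n_e·A·√(4πDt)) = 31/(0.37 × 20 × 6.611) = 0.6337 kg/m³.
(x−vt)²/(4Dt) = (-0.58)²/(4 × 0.47 × 7.4) = 0.02418; exp(−0.02418) = 0.9761.
C = 0.6337 × 0.9761 = 0.619 kg/m³.

0.619 kg/m³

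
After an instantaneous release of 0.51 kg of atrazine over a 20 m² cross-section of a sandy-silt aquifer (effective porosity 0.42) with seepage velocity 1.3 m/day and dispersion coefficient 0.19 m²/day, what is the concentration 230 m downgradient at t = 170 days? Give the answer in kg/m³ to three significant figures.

0.00161 kg/m³

For an instantaneous plane source, C(x,t) = M/(n_e·A·√(4πDt)) · exp(−(x−vt)²/(4Dt)), with n_e·A the pore (flow) area.
Plume center vt = 1.3 × 170 = 221 m, so the well at 230 m is 9 m downgradient of the peak.
√(4πDt) = 20.15 m, giving peak height M/(n_e·A·√(4πDt)) = 0.51/(0.42 × 20 × 20.15) = 0.003013 kg/m³.
(x−vt)²/(4Dt) = (9)²/(4 × 0.19 × 170) = 0.6269; exp(−0.6269) = 0.5342.
C = 0.003013 × 0.5342 = 0.00161 kg/m³.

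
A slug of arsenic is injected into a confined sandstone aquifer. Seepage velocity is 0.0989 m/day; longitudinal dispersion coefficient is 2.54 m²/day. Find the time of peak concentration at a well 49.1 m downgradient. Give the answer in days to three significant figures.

For the 1D instantaneous-source solution, setting ∂C/∂t = 0 at fixed x gives v²t² + 2Dt − x² = 0, so t = (√(D² + v²x²) − D)/v².
√(D² + v²x²) = √(2.54² + 0.0989² × 49.1²) = 5.480; v² = 0.00978121.
t = (5.480 − 2.54)/0.00978121 = 301 days (vs. the pure-advection estimate x/v = 496 d).

301 days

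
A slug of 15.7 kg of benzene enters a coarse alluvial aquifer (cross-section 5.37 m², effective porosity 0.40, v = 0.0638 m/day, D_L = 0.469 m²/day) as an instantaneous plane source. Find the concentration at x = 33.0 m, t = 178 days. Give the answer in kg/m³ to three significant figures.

0.0555 kg/m³

For an instantaneous plane source, C(x,t) = M/(n_e·A·√(4πDt)) · exp(−(x−vt)²/(4Dt)), with n_e·A the pore (flow) area.
Plume center vt = 0.0638 × 178 = 11.3564 m, so the well at 33.0 m is 21.6436 m downgradient of the peak.
√(4πDt) = 32.39 m, giving peak height M/(n_e·A·√(4πDt)) = 15.7/(0.40 × 5.37 × 32.39) = 0.2257 kg/m³.
(x−vt)²/(4Dt) = (21.6436)²/(4 × 0.469 × 178) = 1.403; exp(−1.403) = 0.2459.
C = 0.2257 × 0.2459 = 0.0555 kg/m³.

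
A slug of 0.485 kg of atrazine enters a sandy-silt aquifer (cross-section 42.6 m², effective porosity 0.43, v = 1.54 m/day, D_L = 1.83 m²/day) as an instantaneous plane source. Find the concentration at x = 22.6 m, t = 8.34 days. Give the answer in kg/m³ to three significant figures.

For an instantaneous plane source, C(x,t) = M/(n_e·A·√(4πDt)) · exp(−(x−vt)²/(4Dt)), with n_e·A the pore (flow) area.
Plume center vt = 1.54 × 8.34 = 12.8436 m, so the well at 22.6 m is 9.7564 m downgradient of the peak.
√(4πDt) = 13.85 m, giving peak height M/(n_e·A·√(4πDt)) = 0.485/(0.43 × 42.6 × 13.85) = 0.001912 kg/m³.
(x−vt)²/(4Dt) = (9.7564)²/(4 × 1.83 × 8.34) = 1.559; exp(−1.559) = 0.2103.
C = 0.001912 × 0.2103 = 0.000402 kg/m³.

0.000402 kg/m³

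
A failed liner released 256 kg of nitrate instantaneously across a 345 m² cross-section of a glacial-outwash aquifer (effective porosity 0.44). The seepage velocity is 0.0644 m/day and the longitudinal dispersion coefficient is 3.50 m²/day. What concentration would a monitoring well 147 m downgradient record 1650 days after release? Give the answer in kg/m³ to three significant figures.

0.00583 kg/m³

For an instantaneous plane source, C(x,t) = M/(n_e·A·√(4πDt)) · exp(−(x−vt)²/(4Dt)), with n_e·A the pore (flow) area.
Plume center vt = 0.0644 × 1650 = 106.26 m, so the well at 147 m is 40.74 m downgradient of the peak.
√(4πDt) = 269.4 m, giving peak height M/(n_e·A·√(4πDt)) = 256/(0.44 × 345 × 269.4) = 0.006260 kg/m³.
(x−vt)²/(4Dt) = (40.74)²/(4 × 3.50 × 1650) = 0.07185; exp(−0.07185) = 0.9307.
C = 0.006260 × 0.9307 = 0.00583 kg/m³.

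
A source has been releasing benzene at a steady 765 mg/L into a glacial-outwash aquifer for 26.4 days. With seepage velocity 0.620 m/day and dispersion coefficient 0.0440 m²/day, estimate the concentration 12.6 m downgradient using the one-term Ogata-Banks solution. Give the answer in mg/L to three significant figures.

For a continuous step input, C/C₀ ≈ ½·erfc((x−vt)/(2√(Dt))).
vt = 0.620 × 26.4 = 16.368 m and 2√(Dt) = 2√(0.0440 × 26.4) = 2.156 m.
Argument (x−vt)/(2√(Dt)) = (12.6 − 16.368)/2.156 = -1.748; ½·erfc(-1.748) = 0.9933.
C = 765 × 0.9933 = 760 mg/L.

760 mg/L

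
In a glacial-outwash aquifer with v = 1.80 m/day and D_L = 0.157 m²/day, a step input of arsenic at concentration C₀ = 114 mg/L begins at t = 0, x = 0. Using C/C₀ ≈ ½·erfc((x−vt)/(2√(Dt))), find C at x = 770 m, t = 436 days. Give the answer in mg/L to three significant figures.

For a continuous step input, C/C₀ ≈ ½·erfc((x−vt)/(2√(Dt))).
vt = 1.80 × 436 = 784.8 m and 2√(Dt) = 2√(0.157 × 436) = 16.55 m.
Argument (x−vt)/(2√(Dt)) = (770 − 784.8)/16.55 = -0.8943; ½·erfc(-0.8943) = 0.8970.
C = 114 × 0.8970 = 102 mg/L.

102 mg/L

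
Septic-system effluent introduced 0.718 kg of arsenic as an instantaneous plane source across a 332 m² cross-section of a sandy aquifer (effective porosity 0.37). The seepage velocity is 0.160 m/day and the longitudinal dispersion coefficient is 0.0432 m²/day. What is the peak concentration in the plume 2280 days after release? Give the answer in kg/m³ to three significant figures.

The peak of an instantaneous 1D plume sits at x = vt; there the Gaussian factor is 1 and C_max = M/(n_e·A·√(4πDt)), where n_e·A is the pore area the mass is dissolved in.
√(4πDt) = √(4π × 0.0432 × 2280) = 35.18 m, so C_max = 0.718/(0.37 × 332 × 35.18) = 0.000166 kg/m³.

0.000166 kg/m³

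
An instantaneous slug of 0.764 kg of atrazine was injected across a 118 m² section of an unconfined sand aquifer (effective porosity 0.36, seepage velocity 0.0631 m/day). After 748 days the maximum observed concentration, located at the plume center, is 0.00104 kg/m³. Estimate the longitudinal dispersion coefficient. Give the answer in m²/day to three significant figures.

0.0318 m²/day

At the plume center C_max = M/(n_e·A·√(4πDt)), so D = M²/(4πt·(n_e·A·C_max)²).
n_e·A·C_max = 0.36 × 118 × 0.00104 = 0.04418 kg/m.
D = 0.764²/(4π × 748 × 0.04418²) = 0.0318 m²/day.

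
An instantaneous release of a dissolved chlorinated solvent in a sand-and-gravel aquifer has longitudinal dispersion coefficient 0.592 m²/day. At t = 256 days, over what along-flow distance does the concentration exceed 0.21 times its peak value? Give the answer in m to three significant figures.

The plume is Gaussian with σ = √(2Dt) = √(2 × 0.592 × 256) = 17.41 m.
C/C_peak = exp(−Δx²/(2σ²)) = 0.21 ⇒ Δx = σ·√(−2 ln 0.21) = 17.41 × 1.767 = 30.76 m.
Width = 2Δx = 61.5 m.

61.5 m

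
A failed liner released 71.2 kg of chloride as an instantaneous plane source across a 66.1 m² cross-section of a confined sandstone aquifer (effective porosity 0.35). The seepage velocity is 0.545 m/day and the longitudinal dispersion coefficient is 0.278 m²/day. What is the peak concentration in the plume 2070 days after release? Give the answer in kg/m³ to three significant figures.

0.0362 kg/m³

The peak of an instantaneous 1D plume sits at x = vt; there the Gaussian factor is 1 and C_max = M/(n_e·A·√(4πDt)), where n_e·A is the pore area the mass is dissolved in.
√(4πDt) = √(4π × 0.278 × 2070) = 85.04 m, so C_max = 71.2/(0.35 × 66.1 × 85.04) = 0.0362 kg/m³.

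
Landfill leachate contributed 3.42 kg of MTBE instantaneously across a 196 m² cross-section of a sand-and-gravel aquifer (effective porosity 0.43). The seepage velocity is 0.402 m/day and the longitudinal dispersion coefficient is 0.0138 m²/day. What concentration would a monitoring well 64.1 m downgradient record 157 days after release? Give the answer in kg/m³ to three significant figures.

0.00695 kg/m³

For an instantaneous plane source, C(x,t) = M/(n_e·A·√(4πDt)) · exp(−(x−vt)²/(4Dt)), with n_e·A the pore (flow) area.
Plume center vt = 0.402 × 157 = 63.114 m, so the well at 64.1 m is 0.986 m downgradient of the peak.
√(4πDt) = 5.218 m, giving peak height M/(n_e·A·√(4πDt)) = 3.42/(0.43 × 196 × 5.218) = 0.007777 kg/m³.
(x−vt)²/(4Dt) = (0.986)²/(4 × 0.0138 × 157) = 0.1122; exp(−0.1122) = 0.8939.
C = 0.007777 × 0.8939 = 0.00695 kg/m³.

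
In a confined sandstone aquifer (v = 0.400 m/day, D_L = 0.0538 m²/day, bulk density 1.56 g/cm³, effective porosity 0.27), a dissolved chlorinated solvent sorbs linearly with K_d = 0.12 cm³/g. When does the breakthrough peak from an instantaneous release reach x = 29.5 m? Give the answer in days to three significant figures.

124 days

Retardation factor R = 1 + ρ_b·K_d/n = 1 + 1.56 × 0.12/0.27 = 1.693.
Sorption retards both mechanisms: v_R = v/R = 0.2363 m/day, D_R = D/R = 0.03178 m²/day.
Peak time from v_R²t² + 2D_R t − x² = 0: t = (√(D_R² + v_R²x²) − D_R)/v_R².
√(D_R² + v_R²x²) = √(0.03178² + 0.2363² × 29.5²) = 6.971; v_R² = 0.05584.
t = (6.971 − 0.03178)/0.05584 = 124 days.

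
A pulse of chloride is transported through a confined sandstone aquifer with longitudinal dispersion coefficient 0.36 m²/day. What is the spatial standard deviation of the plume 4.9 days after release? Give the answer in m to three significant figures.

1.88 m

Dispersive spreading gives a Gaussian with σ² = 2Dt; advection only shifts the center.
σ = √(2 × 0.36 × 4.9) = 1.88 m.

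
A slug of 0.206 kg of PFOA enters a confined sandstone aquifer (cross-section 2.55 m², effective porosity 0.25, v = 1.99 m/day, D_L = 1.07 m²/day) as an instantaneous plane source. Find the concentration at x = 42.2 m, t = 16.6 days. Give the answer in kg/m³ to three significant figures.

For an instantaneous plane source, C(x,t) = M/(n_e·A·√(4πDt)) · exp(−(x−vt)²/(4Dt)), with n_e·A the pore (flow) area.
Plume center vt = 1.99 × 16.6 = 33.034 m, so the well at 42.2 m is 9.166 m downgradient of the peak.
√(4πDt) = 14.94 m, giving peak height M/(n_e·A·√(4πDt)) = 0.206/(0.25 × 2.55 × 14.94) = 0.02163 kg/m³.
(x−vt)²/(4Dt) = (9.166)²/(4 × 1.07 × 16.6) = 1.183; exp(−1.183) = 0.3064.
C = 0.02163 × 0.3064 = 0.00663 kg/m³.

0.00663 kg/m³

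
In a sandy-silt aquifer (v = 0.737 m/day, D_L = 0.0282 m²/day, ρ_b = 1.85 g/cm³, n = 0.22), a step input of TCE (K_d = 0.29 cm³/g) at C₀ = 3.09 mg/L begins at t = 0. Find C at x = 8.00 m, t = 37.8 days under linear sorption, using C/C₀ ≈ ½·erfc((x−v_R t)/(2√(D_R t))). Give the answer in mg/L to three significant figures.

1.70 mg/L

Retardation factor R = 1 + ρ_b·K_d/n = 1 + 1.85 × 0.29/0.22 = 3.439.
Sorption retards both mechanisms: v_R = v/R = 0.2143 m/day, D_R = D/R = 0.008200 m²/day.
v_R·t = 0.2143 × 37.8 = 8.10054 m; 2√(D_R t) = 1.113 m; argument = (8.00 − 8.10054)/1.113 = -0.09033.
C = C₀ × ½·erfc(-0.09033) = 3.09 × 0.5508 = 1.70 mg/L.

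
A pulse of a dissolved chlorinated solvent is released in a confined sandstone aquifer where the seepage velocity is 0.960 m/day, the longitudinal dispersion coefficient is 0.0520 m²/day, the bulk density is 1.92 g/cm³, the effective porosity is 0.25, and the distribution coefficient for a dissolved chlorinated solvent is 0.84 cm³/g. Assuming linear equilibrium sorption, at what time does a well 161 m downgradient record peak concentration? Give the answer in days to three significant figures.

Retardation factor R = 1 + ρ_b·K_d/n = 1 + 1.92 × 0.84/0.25 = 7.451.
Sorption retards both mechanisms: v_R = v/R = 0.1288 m/day, D_R = D/R = 0.006979 m²/day.
Peak time from v_R²t² + 2D_R t − x² = 0: t = (√(D_R² + v_R²x²) − D_R)/v_R².
√(D_R² + v_R²x²) = √(0.006979² + 0.1288² × 161²) = 20.74; v_R² = 0.01659.
t = (20.74 − 0.006979)/0.01659 = 1250 days.

1250 days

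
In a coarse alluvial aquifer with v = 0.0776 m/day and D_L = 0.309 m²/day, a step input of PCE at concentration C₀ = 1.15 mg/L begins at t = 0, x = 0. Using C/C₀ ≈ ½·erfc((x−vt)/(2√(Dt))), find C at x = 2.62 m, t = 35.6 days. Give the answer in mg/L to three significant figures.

For a continuous step input, C/C₀ ≈ ½·erfc((x−vt)/(2√(Dt))).
vt = 0.0776 × 35.6 = 2.76256 m and 2√(Dt) = 2√(0.309 × 35.6) = 6.633 m.
Argument (x−vt)/(2√(Dt)) = (2.62 − 2.76256)/6.633 = -0.02149; ½·erfc(-0.02149) = 0.5121.
C = 1.15 × 0.5121 = 0.589 mg/L.

0.589 mg/L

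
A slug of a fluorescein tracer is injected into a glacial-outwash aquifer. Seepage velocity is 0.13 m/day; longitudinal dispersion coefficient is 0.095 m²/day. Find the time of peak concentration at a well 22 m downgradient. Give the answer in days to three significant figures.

For the 1D instantaneous-source solution, setting ∂C/∂t = 0 at fixed x gives v²t² + 2Dt − x² = 0, so t = (√(D² + v²x²) − D)/v².
√(D² + v²x²) = √(0.095² + 0.13² × 22²) = 2.862; v² = 0.0169.
t = (2.862 − 0.095)/0.0169 = 164 days (vs. the pure-advection estimate x/v = 169 d).

164 days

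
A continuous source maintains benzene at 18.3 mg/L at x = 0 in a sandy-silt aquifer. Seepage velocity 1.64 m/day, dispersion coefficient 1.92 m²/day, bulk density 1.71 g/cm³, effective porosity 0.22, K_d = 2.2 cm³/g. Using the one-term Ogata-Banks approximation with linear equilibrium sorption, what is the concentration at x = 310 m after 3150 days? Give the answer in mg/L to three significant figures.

Retardation factor R = 1 + ρ_b·K_d/n = 1 + 1.71 × 2.2/0.22 = 18.10.
Sorption retards both mechanisms: v_R = v/R = 0.09061 m/day, D_R = D/R = 0.1061 m²/day.
v_R·t = 0.09061 × 3150 = 285.4215 m; 2√(D_R t) = 36.56 m; argument = (310 − 285.4215)/36.56 = 0.6723.
C = C₀ × ½·erfc(0.6723) = 18.3 × 0.1709 = 3.13 mg/L.

3.13 mg/L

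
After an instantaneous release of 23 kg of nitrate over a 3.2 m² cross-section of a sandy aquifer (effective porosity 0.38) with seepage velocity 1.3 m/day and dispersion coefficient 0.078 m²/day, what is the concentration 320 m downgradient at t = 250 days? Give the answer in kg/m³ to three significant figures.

0.877 kg/m³

For an instantaneous plane source, C(x,t) = M/(n_e·A·√(4πDt)) · exp(−(x−vt)²/(4Dt)), with n_e·A the pore (flow) area.
Plume center vt = 1.3 × 250 = 325 m, so the well at 320 m is 5 m upgradient of the peak.
√(4πDt) = 15.65 m, giving peak height M/(n_e·A·√(4πDt)) = 23/(0.38 × 3.2 × 15.65) = 1.209 kg/m³.
(x−vt)²/(4Dt) = (-5)²/(4 × 0.078 × 250) = 0.3205; exp(−0.3205) = 0.7258.
C = 1.209 × 0.7258 = 0.877 kg/m³.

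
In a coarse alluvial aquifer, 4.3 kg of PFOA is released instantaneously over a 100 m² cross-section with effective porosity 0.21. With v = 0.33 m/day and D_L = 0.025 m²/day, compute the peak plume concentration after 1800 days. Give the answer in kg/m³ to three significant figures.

The peak of an instantaneous 1D plume sits at x = vt; there the Gaussian factor is 1 and C_max = M/(n_e·A·√(4πDt)), where n_e·A is the pore area the mass is dissolved in.
√(4πDt) = √(4π × 0.025 × 1800) = 23.78 m, so C_max = 4.3/(0.21 × 100 × 23.78) = 0.00861 kg/m³.

0.00861 kg/m³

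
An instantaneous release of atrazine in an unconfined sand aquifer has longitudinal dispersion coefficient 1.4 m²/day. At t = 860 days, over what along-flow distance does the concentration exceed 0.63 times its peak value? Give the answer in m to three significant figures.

94.3 m

The plume is Gaussian with σ = √(2Dt) = √(2 × 1.4 × 860) = 49.07 m.
C/C_peak = exp(−Δx²/(2σ²)) = 0.63 ⇒ Δx = σ·√(−2 ln 0.63) = 49.07 × 0.9613 = 47.17 m.
Width = 2Δx = 94.3 m.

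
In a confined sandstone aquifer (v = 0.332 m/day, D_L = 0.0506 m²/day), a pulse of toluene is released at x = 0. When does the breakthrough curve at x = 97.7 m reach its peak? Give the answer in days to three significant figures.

For the 1D instantaneous-source solution, setting ∂C/∂t = 0 at fixed x gives v²t² + 2Dt − x² = 0, so t = (√(D² + v²x²) − D)/v².
√(D² + v²x²) = √(0.0506² + 0.332² × 97.7²) = 32.44; v² = 0.110224.
t = (32.44 − 0.0506)/0.110224 = 294 days (vs. the pure-advection estimate x/v = 294 d).

294 days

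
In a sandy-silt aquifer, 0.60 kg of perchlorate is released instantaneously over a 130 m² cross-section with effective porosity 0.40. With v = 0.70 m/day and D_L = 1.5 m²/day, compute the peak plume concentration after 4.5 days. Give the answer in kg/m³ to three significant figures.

The peak of an instantaneous 1D plume sits at x = vt; there the Gaussian factor is 1 and C_max = M/(n_e·A·√(4πDt)), where n_e·A is the pore area the mass is dissolved in.
√(4πDt) = √(4π × 1.5 × 4.5) = 9.210 m, so C_max = 0.60/(0.40 × 130 × 9.210) = 0.00125 kg/m³.

0.00125 kg/m³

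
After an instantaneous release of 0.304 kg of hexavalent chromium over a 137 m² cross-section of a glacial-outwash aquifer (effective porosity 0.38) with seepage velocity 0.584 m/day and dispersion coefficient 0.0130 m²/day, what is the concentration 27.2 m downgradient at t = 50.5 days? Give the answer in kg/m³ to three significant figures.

0.000275 kg/m³

For an instantaneous plane source, C(x,t) = M/(n_e·A·√(4πDt)) · exp(−(x−vt)²/(4Dt)), with n_e·A the pore (flow) area.
Plume center vt = 0.584 × 50.5 = 29.492 m, so the well at 27.2 m is 2.292 m upgradient of the peak.
√(4πDt) = 2.872 m, giving peak height M/(n_e·A·√(4πDt)) = 0.304/(0.38 × 137 × 2.872) = 0.002033 kg/m³.
(x−vt)²/(4Dt) = (-2.292)²/(4 × 0.0130 × 50.5) = 2.000; exp(−2.000) = 0.1353.
C = 0.002033 × 0.1353 = 0.000275 kg/m³.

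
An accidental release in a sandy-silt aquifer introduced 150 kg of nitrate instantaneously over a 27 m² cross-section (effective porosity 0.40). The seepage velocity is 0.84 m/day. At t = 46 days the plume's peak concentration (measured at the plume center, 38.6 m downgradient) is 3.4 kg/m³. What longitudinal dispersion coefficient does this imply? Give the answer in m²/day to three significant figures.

At the plume center C_max = M/(n_e·A·√(4πDt)), so D = M²/(4πt·(n_e·A·C_max)²).
n_e·A·C_max = 0.40 × 27 × 3.4 = 36.72 kg/m.
D = 150²/(4π × 46 × 36.72²) = 0.0289 m²/day.

0.0289 m²/day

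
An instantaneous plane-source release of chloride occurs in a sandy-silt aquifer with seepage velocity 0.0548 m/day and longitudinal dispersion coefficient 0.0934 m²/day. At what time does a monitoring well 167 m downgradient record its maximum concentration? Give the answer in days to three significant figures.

For the 1D instantaneous-source solution, setting ∂C/∂t = 0 at fixed x gives v²t² + 2Dt − x² = 0, so t = (√(D² + v²x²) − D)/v².
√(D² + v²x²) = √(0.0934² + 0.0548² × 167²) = 9.152; v² = 0.00300304.
t = (9.152 − 0.0934)/0.00300304 = 3020 days (vs. the pure-advection estimate x/v = 3050 d).

3020 days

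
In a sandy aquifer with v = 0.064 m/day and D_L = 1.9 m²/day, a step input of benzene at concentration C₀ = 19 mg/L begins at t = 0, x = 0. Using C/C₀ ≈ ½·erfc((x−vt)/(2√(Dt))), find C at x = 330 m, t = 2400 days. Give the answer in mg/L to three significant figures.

For a continuous step input, C/C₀ ≈ ½·erfc((x−vt)/(2√(Dt))).
vt = 0.064 × 2400 = 153.6 m and 2√(Dt) = 2√(1.9 × 2400) = 135.1 m.
Argument (x−vt)/(2√(Dt)) = (330 − 153.6)/135.1 = 1.306; ½·erfc(1.306) = 0.03238.
C = 19 × 0.03238 = 0.615 mg/L.

0.615 mg/L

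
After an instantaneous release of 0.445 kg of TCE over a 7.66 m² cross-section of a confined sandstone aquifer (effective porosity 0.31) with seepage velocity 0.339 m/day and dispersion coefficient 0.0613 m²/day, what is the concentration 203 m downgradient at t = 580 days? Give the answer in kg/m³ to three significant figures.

0.00666 kg/m³

For an instantaneous plane source, C(x,t) = M/(n_e·A·√(4πDt)) · exp(−(x−vt)²/(4Dt)), with n_e·A the pore (flow) area.
Plume center vt = 0.339 × 580 = 196.62 m, so the well at 203 m is 6.38 m downgradient of the peak.
√(4πDt) = 21.14 m, giving peak height M/(n_e·A·√(4πDt)) = 0.445/(0.31 × 7.66 × 21.14) = 0.008865 kg/m³.
(x−vt)²/(4Dt) = (6.38)²/(4 × 0.0613 × 580) = 0.2862; exp(−0.2862) = 0.7511.
C = 0.008865 × 0.7511 = 0.00666 kg/m³.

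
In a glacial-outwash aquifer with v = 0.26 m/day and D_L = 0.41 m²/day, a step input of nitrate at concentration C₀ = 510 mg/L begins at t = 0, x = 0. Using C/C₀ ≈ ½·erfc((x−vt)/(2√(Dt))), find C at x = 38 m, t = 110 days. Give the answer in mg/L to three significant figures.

82.2 mg/L

For a continuous step input, C/C₀ ≈ ½·erfc((x−vt)/(2√(Dt))).
vt = 0.26 × 110 = 28.6 m and 2√(Dt) = 2√(0.41 × 110) = 13.43 m.
Argument (x−vt)/(2√(Dt)) = (38 − 28.6)/13.43 = 0.6999; ½·erfc(0.6999) = 0.1611.
C = 510 × 0.1611 = 82.2 mg/L.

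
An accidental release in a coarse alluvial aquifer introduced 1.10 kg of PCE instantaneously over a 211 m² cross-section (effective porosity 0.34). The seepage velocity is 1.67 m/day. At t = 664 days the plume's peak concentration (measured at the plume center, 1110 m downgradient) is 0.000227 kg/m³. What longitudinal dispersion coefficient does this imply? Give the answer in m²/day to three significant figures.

At the plume center C_max = M/(n_e·A·√(4πDt)), so D = M²/(4πt·(n_e·A·C_max)²).
n_e·A·C_max = 0.34 × 211 × 0.000227 = 0.01628 kg/m.
D = 1.10²/(4π × 664 × 0.01628²) = 0.547 m²/day.

0.547 m²/day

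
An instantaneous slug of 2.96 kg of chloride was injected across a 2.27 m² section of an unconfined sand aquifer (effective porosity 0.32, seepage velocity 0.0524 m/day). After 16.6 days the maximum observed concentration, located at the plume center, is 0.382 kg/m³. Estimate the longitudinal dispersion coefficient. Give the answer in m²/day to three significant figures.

At the plume center C_max = M/(n_e·A·√(4πDt)), so D = M²/(4πt·(n_e·A·C_max)²).
n_e·A·C_max = 0.32 × 2.27 × 0.382 = 0.2775 kg/m.
D = 2.96²/(4π × 16.6 × 0.2775²) = 0.545 m²/day.

0.545 m²/day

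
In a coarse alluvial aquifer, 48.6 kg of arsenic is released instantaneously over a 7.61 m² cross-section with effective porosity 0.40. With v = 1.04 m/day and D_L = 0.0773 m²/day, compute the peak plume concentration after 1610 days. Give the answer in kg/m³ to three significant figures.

0.404 kg/m³

The peak of an instantaneous 1D plume sits at x = vt; there the Gaussian factor is 1 and C_max = M/(n_e·A·√(4πDt)), where n_e·A is the pore area the mass is dissolved in.
√(4πDt) = √(4π × 0.0773 × 1610) = 39.55 m, so C_max = 48.6/(0.40 × 7.61 × 39.55) = 0.404 kg/m³.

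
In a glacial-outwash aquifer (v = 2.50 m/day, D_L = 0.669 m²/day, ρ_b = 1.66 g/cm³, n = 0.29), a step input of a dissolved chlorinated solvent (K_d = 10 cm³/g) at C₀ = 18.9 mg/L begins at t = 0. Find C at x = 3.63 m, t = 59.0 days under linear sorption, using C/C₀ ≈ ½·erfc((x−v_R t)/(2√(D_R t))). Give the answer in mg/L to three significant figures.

3.27 mg/L

Retardation factor R = 1 + ρ_b·K_d/n = 1 + 1.66 × 10/0.29 = 58.24.
Sorption retards both mechanisms: v_R = v/R = 0.04293 m/day, D_R = D/R = 0.01149 m²/day.
v_R·t = 0.04293 × 59.0 = 2.53287 m; 2√(D_R t) = 1.647 m; argument = (3.63 − 2.53287)/1.647 = 0.6661.
C = C₀ × ½·erfc(0.6661) = 18.9 × 0.1731 = 3.27 mg/L.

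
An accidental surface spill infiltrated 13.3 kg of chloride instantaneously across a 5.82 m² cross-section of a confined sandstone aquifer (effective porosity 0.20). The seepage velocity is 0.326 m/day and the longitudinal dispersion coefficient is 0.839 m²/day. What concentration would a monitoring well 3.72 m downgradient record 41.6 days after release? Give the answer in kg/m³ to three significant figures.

0.273 kg/m³

For an instantaneous plane source, C(x,t) = M/(n_e·A·√(4πDt)) · exp(−(x−vt)²/(4Dt)), with n_e·A the pore (flow) area.
Plume center vt = 0.326 × 41.6 = 13.5616 m, so the well at 3.72 m is 9.8416 m upgradient of the peak.
√(4πDt) = 20.94 m, giving peak height M/(n_e·A·√(4πDt)) = 13.3/(0.20 × 5.82 × 20.94) = 0.5457 kg/m³.
(x−vt)²/(4Dt) = (-9.8416)²/(4 × 0.839 × 41.6) = 0.6938; exp(−0.6938) = 0.4997.
C = 0.5457 × 0.4997 = 0.273 kg/m³.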